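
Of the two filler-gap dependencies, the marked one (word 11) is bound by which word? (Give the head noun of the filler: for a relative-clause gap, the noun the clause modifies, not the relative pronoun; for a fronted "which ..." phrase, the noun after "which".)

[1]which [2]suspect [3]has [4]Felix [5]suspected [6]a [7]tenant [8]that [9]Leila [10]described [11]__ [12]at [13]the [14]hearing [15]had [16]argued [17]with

7

The marked gap is inside the relative clause, the direct object of "described".
Its filler is the head noun "tenant" (via "that"), at word 7.
(The other dependency links word 2 to a gap after word 17.)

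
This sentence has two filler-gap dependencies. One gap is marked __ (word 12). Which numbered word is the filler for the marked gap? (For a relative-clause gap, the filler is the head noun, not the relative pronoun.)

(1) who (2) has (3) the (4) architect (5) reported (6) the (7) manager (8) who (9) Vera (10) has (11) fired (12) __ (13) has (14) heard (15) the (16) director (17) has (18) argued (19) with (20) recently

The marked gap is inside the relative clause, the direct object of "fired".
Its filler is the head noun "manager" (via "who"), at word 7.
(The other dependency links word 1 to a gap after word 19.)

7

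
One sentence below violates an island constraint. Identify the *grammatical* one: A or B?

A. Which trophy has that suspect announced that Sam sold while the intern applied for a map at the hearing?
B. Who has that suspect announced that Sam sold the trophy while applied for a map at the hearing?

A

In B, the wh-phrase is extracted from inside an adjunct island (introduced by "while"), which blocks movement.
In A, the extraction path crosses only that-complement boundaries, which are transparent.
So A is grammatical.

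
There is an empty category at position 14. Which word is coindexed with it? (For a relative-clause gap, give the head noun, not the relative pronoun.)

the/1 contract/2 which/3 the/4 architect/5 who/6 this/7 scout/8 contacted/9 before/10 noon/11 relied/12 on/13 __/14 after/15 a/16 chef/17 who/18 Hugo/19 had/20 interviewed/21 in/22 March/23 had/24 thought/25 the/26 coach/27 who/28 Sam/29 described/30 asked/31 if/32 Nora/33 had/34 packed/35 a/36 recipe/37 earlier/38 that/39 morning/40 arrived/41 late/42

The gap at 14 is the prepositional object of "relied", inside a relative clause.
The relative pronoun is "which" (word 3); it is bound by the head noun immediately before it.
Its filler is the head noun "contract", at word 2.

2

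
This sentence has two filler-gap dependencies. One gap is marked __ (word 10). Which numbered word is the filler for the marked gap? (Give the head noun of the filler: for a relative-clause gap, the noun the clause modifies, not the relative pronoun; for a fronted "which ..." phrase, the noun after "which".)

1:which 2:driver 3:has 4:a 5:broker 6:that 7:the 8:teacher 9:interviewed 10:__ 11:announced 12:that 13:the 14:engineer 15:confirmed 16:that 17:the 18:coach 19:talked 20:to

The marked gap is inside the relative clause, the direct object of "interviewed".
Its filler is the head noun "broker" (via "that"), at word 5.
(The other dependency links word 2 to a gap after word 20.)

5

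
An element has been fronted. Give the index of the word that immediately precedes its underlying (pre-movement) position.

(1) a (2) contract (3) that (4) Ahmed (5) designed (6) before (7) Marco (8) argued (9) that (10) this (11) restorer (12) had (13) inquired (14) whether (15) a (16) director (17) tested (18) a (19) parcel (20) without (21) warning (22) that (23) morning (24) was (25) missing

The displaced element is "a contract" (word 2).
It functions as the direct object of "designed", so the gap sits immediately after word 5 ("designed").
Base order: Ahmed designed a contract before Marco argued that this restorer had inquired whether a director tested a parcel without warning that morning.

5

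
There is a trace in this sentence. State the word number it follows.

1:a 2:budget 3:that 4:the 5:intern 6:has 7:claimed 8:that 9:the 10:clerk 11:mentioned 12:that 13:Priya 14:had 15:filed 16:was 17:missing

The displaced element is "a budget" (word 2).
It is linked across 2 clause boundaries (that → that).
It functions as the direct object of "filed", so the gap sits immediately after word 15 ("filed").
Base order: The intern has claimed that the clerk mentioned that Priya had filed a budget.

15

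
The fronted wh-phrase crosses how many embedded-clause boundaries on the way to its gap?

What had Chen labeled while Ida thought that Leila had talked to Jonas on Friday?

"what" originates inside the matrix clause — no clause boundary is crossed.

0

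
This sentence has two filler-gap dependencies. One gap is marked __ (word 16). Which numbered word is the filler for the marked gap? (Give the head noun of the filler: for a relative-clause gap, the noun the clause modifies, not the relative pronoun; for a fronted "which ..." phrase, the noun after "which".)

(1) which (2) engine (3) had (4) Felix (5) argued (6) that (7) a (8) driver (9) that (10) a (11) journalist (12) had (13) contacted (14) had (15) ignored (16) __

The marked gap is the direct object of "ignored".
Its filler is the fronted wh-phrase "which engine", at word 2.
(The other dependency links word 8 to a gap after word 13.)

2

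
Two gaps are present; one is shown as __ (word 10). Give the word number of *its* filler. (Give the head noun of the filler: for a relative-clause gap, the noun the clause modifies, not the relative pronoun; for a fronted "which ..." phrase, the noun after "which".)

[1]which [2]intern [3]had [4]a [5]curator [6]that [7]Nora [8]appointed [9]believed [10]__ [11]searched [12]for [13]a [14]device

The marked gap is the subject of "searched".
Its filler is the fronted wh-phrase "which intern", at word 2.
(The other dependency links word 5 to a gap after word 8.)

2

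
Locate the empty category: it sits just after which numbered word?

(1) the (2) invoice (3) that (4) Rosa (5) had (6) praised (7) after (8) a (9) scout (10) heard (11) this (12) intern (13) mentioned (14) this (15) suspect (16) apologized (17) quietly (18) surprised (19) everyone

6

The displaced element is "the invoice" (word 2).
It functions as the direct object of "praised", so the gap sits immediately after word 6 ("praised").
Base order: Rosa had praised the invoice after a scout heard this intern mentioned this suspect apologized quietly.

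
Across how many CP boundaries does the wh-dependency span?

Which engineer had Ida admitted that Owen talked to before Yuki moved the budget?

1

"which engineer" is extracted from the PP object of "talked".
Boundaries crossed, outermost first: [that] — 1 in total.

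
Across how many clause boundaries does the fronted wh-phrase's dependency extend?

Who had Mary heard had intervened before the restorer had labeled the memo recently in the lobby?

1

"who" is extracted from the subject of "intervened".
Boundaries crossed, outermost first: [Ø] — 1 in total.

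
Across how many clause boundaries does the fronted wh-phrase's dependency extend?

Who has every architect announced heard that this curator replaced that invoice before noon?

"who" is extracted from the subject of "heard".
Boundaries crossed, outermost first: [Ø] — 1 in total.

1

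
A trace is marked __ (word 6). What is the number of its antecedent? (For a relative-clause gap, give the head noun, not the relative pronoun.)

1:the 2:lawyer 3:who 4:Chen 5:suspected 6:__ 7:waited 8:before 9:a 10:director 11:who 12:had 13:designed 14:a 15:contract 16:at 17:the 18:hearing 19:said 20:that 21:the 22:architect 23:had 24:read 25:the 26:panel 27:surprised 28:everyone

2

The gap at 6 is the subject of "waited", inside a relative clause.
The relative pronoun is "who" (word 3); it is bound by the head noun immediately before it.
Its filler is the head noun "lawyer", at word 2.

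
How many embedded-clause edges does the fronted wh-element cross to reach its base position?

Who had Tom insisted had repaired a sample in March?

"who" is extracted from the subject of "repaired".
Boundaries crossed, outermost first: [Ø] — 1 in total.

1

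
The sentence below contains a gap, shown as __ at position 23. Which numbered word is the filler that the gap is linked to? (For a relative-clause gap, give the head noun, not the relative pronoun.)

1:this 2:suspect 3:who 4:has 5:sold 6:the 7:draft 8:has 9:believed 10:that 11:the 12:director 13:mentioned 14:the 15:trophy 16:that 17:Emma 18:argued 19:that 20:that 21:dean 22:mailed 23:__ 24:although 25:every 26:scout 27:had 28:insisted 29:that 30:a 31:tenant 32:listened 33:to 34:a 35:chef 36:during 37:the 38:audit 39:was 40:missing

The gap at 23 is the object of "mailed", inside a relative clause.
The relative pronoun is "that" (word 16); it is bound by the head noun immediately before it.
Its filler is the head noun "trophy", at word 15.

15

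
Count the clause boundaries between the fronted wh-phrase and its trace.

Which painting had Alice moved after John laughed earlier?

0

"which painting" originates inside the matrix clause — no clause boundary is crossed.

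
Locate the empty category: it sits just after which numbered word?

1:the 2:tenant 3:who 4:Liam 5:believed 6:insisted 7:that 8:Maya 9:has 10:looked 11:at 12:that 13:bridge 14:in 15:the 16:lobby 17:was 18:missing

The displaced element is "the tenant" (word 2).
It is linked across 1 clause boundary (Ø).
It functions as the subject of "insisted", so the gap sits immediately after word 5 ("believed").
Base order: Liam believed that the tenant insisted that Maya has looked at that bridge in the lobby.

5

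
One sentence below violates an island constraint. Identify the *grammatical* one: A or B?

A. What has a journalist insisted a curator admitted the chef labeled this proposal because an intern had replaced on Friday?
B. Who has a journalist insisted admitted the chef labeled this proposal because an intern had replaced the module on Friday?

B

In A, the wh-phrase is extracted from inside an adjunct island (introduced by "because"), which blocks movement.
In B, the extraction path crosses only that-complement boundaries, which are transparent.
So B is grammatical.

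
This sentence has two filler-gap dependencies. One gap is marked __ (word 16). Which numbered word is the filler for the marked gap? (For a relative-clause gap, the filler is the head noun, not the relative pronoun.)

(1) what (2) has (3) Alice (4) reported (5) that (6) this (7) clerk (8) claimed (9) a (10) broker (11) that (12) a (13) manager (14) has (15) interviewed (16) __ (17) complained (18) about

10

The marked gap is inside the relative clause, the direct object of "interviewed".
Its filler is the head noun "broker" (via "that"), at word 10.
(The other dependency links word 1 to a gap after word 18.)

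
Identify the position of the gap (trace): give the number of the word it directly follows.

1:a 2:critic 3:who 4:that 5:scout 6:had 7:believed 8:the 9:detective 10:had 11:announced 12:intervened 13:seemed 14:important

The displaced element is "a critic" (word 2).
It is linked across 2 clause boundaries (Ø → Ø).
It functions as the subject of "intervened", so the gap sits immediately after word 11 ("announced").
Base order: That scout had believed the detective had announced that a critic intervened.

11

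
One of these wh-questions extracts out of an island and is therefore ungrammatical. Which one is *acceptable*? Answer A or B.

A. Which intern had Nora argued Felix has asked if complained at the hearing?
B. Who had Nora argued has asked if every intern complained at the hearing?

B

In A, the wh-phrase is extracted from inside a wh-island (introduced by "if"), which blocks movement.
In B, the extraction path crosses only that-complement boundaries, which are transparent.
So B is grammatical.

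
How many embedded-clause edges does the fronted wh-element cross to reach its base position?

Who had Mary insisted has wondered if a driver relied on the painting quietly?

1

"who" is extracted from the subject of "wondered".
Boundaries crossed, outermost first: [Ø] — 1 in total.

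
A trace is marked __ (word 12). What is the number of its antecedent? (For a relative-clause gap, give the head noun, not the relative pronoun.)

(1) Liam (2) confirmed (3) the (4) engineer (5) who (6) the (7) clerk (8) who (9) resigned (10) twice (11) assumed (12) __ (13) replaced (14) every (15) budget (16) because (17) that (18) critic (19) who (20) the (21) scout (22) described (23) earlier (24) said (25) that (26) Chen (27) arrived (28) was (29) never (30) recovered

The gap at 12 is the subject of "replaced", inside a relative clause.
The relative pronoun is "who" (word 5); it is bound by the head noun immediately before it.
Its filler is the head noun "engineer", at word 4.

4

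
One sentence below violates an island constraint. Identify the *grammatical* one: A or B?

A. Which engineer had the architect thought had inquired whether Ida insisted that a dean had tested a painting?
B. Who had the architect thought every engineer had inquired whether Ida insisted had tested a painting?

A

In B, the wh-phrase is extracted from inside a wh-island (introduced by "whether"), which blocks movement.
In A, the extraction path crosses only that-complement boundaries, which are transparent.
So A is grammatical.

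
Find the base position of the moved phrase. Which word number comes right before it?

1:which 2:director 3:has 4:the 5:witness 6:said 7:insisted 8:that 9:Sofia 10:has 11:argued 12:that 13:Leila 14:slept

The displaced element is "which director" (word 2).
It is linked across 1 clause boundary (Ø).
It functions as the subject of "insisted", so the gap sits immediately after word 6 ("said").
Base order: The witness has said that which director insisted that Sofia has argued that Leila slept.

6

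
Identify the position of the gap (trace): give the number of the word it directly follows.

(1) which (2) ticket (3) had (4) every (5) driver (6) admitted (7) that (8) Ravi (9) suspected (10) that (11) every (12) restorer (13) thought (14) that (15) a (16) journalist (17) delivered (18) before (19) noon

The displaced element is "which ticket" (word 2).
It is linked across 3 clause boundaries (that → that → that).
It functions as the direct object of "delivered", so the gap sits immediately after word 17 ("delivered").
Base order: Every driver had admitted that Ravi suspected that every restorer thought that a journalist delivered which ticket before noon.

17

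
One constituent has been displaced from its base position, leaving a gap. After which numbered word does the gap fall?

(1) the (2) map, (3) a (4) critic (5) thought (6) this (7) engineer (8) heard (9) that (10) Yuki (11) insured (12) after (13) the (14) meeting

11

The displaced element is "the map" (word 2).
It is linked across 2 clause boundaries (Ø → that).
It functions as the direct object of "insured", so the gap sits immediately after word 11 ("insured").
Base order: A critic thought this engineer heard that Yuki insured the map after the meeting.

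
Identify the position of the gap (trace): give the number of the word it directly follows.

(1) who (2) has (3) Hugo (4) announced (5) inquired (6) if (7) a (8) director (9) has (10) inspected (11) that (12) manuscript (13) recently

4

The displaced element is "who" (word 1).
It is linked across 1 clause boundary (Ø).
It functions as the subject of "inquired", so the gap sits immediately after word 4 ("announced").
Base order: Hugo has announced that who inquired if a director has inspected that manuscript recently.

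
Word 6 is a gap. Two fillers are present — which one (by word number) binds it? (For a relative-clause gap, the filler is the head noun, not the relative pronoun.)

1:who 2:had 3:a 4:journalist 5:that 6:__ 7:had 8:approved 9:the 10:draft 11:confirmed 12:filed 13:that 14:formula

The marked gap is inside the relative clause, the subject of "approved".
Its filler is the head noun "journalist" (via "that"), at word 4.
(The other dependency links word 1 to a gap after word 11.)

4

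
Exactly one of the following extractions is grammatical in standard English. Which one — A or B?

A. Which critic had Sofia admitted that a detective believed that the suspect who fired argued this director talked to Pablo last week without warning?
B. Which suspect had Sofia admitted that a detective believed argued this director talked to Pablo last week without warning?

B

In A, the wh-phrase is extracted from inside a complex-NP island (relative clause) (introduced by "who"), which blocks movement.
In B, the extraction path crosses only that-complement boundaries, which are transparent.
So B is grammatical.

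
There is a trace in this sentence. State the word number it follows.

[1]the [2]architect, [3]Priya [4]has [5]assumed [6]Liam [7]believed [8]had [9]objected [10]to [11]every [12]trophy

The displaced element is "the architect" (word 2).
It is linked across 2 clause boundaries (Ø → Ø).
It functions as the subject of "objected", so the gap sits immediately after word 7 ("believed").
Base order: Priya has assumed Liam believed the architect had objected to every trophy.

7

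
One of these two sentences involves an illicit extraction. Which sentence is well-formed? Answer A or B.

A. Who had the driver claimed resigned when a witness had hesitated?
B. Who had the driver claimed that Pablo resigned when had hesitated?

A

In B, the wh-phrase is extracted from inside an adjunct island (introduced by "when"), which blocks movement.
In A, the extraction path crosses only that-complement boundaries, which are transparent.
So A is grammatical.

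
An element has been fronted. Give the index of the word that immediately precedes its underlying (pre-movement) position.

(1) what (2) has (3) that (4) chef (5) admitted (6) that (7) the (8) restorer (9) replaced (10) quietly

9

The displaced element is "what" (word 1).
It is linked across 1 clause boundary (that).
It functions as the direct object of "replaced", so the gap sits immediately after word 9 ("replaced").
Base order: That chef has admitted that the restorer replaced what quietly.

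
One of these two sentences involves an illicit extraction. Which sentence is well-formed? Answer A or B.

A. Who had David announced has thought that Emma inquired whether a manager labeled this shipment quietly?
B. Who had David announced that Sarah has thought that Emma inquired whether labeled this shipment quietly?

In B, the wh-phrase is extracted from inside a wh-island (introduced by "whether"), which blocks movement.
In A, the extraction path crosses only that-complement boundaries, which are transparent.
So A is grammatical.

A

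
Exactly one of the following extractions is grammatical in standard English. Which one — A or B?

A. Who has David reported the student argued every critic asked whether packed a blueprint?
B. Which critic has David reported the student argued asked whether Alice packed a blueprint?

In A, the wh-phrase is extracted from inside a wh-island (introduced by "whether"), which blocks movement.
In B, the extraction path crosses only that-complement boundaries, which are transparent.
So B is grammatical.

B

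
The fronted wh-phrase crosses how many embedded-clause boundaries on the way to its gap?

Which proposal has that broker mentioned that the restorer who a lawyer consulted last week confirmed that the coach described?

"which proposal" is extracted from the object of "described".
Boundaries crossed, outermost first: [that], [that] — 2 in total.

2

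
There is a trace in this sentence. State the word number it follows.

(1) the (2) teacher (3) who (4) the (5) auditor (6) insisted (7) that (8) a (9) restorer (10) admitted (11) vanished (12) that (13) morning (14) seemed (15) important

The displaced element is "the teacher" (word 2).
It is linked across 2 clause boundaries (that → Ø).
It functions as the subject of "vanished", so the gap sits immediately after word 10 ("admitted").
Base order: The auditor insisted that a restorer admitted that the teacher vanished that morning.

10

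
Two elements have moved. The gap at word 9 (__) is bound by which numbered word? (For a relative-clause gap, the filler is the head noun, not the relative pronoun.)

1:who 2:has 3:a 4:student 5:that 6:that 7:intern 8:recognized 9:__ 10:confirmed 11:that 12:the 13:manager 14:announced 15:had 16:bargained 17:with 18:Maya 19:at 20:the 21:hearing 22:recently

The marked gap is inside the relative clause, the direct object of "recognized".
Its filler is the head noun "student" (via "that"), at word 4.
(The other dependency links word 1 to a gap after word 14.)

4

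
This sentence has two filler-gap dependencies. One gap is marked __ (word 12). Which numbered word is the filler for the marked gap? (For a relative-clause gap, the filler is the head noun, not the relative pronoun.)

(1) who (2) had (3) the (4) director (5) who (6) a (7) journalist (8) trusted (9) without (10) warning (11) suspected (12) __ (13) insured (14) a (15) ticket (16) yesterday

1

The marked gap is the subject of "insured".
Its filler is the fronted wh-phrase "who", at word 1.
(The other dependency links word 4 to a gap after word 8.)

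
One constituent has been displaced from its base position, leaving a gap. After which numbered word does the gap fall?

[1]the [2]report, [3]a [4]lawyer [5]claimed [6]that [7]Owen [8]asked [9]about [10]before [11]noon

The displaced element is "the report" (word 2).
It is linked across 1 clause boundary (that).
It functions as the object of the preposition "about" of "asked", so the gap sits immediately after word 9 ("about").
Base order: A lawyer claimed that Owen asked about the report before noon.

9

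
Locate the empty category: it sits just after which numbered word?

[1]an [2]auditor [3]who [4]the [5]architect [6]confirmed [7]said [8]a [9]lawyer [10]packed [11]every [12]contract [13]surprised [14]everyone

6

The displaced element is "an auditor" (word 2).
It is linked across 1 clause boundary (Ø).
It functions as the subject of "said", so the gap sits immediately after word 6 ("confirmed").
Base order: The architect confirmed that an auditor said a lawyer packed every contract.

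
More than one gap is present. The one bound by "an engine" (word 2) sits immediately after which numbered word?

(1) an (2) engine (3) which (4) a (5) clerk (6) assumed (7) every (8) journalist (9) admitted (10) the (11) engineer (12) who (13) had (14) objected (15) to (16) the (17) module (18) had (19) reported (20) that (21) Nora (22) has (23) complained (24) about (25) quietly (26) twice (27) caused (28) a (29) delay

24

The displaced element is "an engine" (word 2).
It is linked across 3 clause boundaries (Ø → Ø → that).
It functions as the object of the preposition "about" of "complained", so the gap sits immediately after word 24 ("about").
Base order: A clerk assumed every journalist admitted the engineer who had objected to the module had reported that Nora has complained about an engine quietly twice.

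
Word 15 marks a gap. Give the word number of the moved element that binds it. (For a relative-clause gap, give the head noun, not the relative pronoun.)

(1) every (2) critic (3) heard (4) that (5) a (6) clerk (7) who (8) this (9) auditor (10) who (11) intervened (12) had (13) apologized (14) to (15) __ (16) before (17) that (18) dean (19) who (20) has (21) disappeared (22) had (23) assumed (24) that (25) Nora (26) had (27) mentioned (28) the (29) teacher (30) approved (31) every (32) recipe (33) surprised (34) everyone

The gap at 15 is the prepositional object of "apologized", inside a relative clause.
The relative pronoun is "who" (word 7); it is bound by the head noun immediately before it.
Its filler is the head noun "clerk", at word 6.

6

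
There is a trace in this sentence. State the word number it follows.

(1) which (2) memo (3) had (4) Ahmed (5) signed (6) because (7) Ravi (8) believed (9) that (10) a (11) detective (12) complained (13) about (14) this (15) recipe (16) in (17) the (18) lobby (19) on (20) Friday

The displaced element is "which memo" (word 2).
It functions as the direct object of "signed", so the gap sits immediately after word 5 ("signed").
Base order: Ahmed had signed which memo because Ravi believed that a detective complained about this recipe in the lobby on Friday.

5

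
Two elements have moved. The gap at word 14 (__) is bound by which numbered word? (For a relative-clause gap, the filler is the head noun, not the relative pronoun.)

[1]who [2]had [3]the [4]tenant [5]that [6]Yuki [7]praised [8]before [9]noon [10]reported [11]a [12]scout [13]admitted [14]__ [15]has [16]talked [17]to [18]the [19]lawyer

1

The marked gap is the subject of "talked".
Its filler is the fronted wh-phrase "who", at word 1.
(The other dependency links word 4 to a gap after word 7.)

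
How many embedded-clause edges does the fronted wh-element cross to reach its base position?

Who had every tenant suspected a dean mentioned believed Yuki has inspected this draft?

"who" is extracted from the subject of "believed".
Boundaries crossed, outermost first: [Ø], [Ø] — 2 in total.

2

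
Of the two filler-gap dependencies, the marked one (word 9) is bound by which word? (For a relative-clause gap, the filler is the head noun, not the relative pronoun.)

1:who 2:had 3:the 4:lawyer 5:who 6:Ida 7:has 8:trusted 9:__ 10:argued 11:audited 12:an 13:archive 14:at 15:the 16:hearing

The marked gap is inside the relative clause, the direct object of "trusted".
Its filler is the head noun "lawyer" (via "who"), at word 4.
(The other dependency links word 1 to a gap after word 10.)

4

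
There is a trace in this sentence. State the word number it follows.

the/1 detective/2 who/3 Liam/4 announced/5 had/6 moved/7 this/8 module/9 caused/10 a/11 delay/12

5

The displaced element is "the detective" (word 2).
It is linked across 1 clause boundary (Ø).
It functions as the subject of "moved", so the gap sits immediately after word 5 ("announced").
Base order: Liam announced that the detective had moved this module.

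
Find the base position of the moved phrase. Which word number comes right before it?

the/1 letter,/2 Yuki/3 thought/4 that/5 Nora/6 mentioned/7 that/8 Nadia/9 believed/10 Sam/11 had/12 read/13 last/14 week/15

The displaced element is "the letter" (word 2).
It is linked across 3 clause boundaries (that → that → Ø).
It functions as the direct object of "read", so the gap sits immediately after word 13 ("read").
Base order: Yuki thought that Nora mentioned that Nadia believed Sam had read the letter last week.

13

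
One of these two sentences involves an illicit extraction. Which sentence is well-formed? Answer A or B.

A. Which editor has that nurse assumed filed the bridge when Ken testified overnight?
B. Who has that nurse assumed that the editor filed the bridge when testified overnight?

In B, the wh-phrase is extracted from inside an adjunct island (introduced by "when"), which blocks movement.
In A, the extraction path crosses only that-complement boundaries, which are transparent.
So A is grammatical.

A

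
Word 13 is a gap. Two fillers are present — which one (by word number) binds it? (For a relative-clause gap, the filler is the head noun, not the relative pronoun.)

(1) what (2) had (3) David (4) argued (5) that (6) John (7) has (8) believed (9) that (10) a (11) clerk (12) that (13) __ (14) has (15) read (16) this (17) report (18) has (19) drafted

11

The marked gap is inside the relative clause, the subject of "read".
Its filler is the head noun "clerk" (via "that"), at word 11.
(The other dependency links word 1 to a gap after word 19.)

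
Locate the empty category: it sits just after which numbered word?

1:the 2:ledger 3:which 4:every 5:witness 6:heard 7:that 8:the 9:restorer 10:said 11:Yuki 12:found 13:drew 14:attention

The displaced element is "the ledger" (word 2).
It is linked across 2 clause boundaries (that → Ø).
It functions as the direct object of "found", so the gap sits immediately after word 12 ("found").
Base order: Every witness heard that the restorer said Yuki found the ledger.

12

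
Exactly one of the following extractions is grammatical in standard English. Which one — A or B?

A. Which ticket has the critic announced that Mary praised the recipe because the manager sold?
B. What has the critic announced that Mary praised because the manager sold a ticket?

In A, the wh-phrase is extracted from inside an adjunct island (introduced by "because"), which blocks movement.
In B, the extraction path crosses only that-complement boundaries, which are transparent.
So B is grammatical.

B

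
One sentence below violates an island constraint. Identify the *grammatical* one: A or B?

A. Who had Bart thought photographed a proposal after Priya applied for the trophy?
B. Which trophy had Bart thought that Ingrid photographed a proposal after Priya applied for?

In B, the wh-phrase is extracted from inside an adjunct island (introduced by "after"), which blocks movement.
In A, the extraction path crosses only that-complement boundaries, which are transparent.
So A is grammatical.

A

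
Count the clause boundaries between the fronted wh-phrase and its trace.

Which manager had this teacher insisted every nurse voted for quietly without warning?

1

"which manager" is extracted from the PP object of "voted".
Boundaries crossed, outermost first: [Ø] — 1 in total.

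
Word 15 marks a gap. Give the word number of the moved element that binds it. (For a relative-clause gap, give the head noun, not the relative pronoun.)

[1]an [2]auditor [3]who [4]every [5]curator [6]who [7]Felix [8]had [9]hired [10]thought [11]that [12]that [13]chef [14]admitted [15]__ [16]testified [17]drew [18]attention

The gap at 15 is the subject of "testified", inside a relative clause.
The relative pronoun is "who" (word 3); it is bound by the head noun immediately before it.
Its filler is the head noun "auditor", at word 2.

2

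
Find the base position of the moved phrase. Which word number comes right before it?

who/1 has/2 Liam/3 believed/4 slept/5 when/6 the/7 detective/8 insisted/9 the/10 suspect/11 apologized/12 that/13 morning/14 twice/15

4

The displaced element is "who" (word 1).
It is linked across 1 clause boundary (Ø).
It functions as the subject of "slept", so the gap sits immediately after word 4 ("believed").
Base order: Liam has believed who slept when the detective insisted the suspect apologized that morning twice.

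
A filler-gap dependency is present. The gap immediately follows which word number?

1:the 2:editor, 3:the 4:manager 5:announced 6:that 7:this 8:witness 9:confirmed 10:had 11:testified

9

The displaced element is "the editor" (word 2).
It is linked across 2 clause boundaries (that → Ø).
It functions as the subject of "testified", so the gap sits immediately after word 9 ("confirmed").
Base order: The manager announced that this witness confirmed the editor had testified.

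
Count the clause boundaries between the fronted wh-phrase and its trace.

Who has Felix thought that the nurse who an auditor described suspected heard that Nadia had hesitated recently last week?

"who" is extracted from the subject of "heard".
Boundaries crossed, outermost first: [that], [Ø] — 2 in total.

2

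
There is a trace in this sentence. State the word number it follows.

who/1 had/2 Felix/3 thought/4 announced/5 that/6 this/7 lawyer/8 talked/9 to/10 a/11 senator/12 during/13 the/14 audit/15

The displaced element is "who" (word 1).
It is linked across 1 clause boundary (Ø).
It functions as the subject of "announced", so the gap sits immediately after word 4 ("thought").
Base order: Felix had thought that who announced that this lawyer talked to a senator during the audit.

4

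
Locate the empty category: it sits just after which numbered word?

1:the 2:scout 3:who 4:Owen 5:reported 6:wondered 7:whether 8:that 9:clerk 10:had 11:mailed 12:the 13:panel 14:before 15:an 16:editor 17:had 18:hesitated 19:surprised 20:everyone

5

The displaced element is "the scout" (word 2).
It is linked across 1 clause boundary (Ø).
It functions as the subject of "wondered", so the gap sits immediately after word 5 ("reported").
Base order: Owen reported the scout wondered whether that clerk had mailed the panel before an editor had hesitated.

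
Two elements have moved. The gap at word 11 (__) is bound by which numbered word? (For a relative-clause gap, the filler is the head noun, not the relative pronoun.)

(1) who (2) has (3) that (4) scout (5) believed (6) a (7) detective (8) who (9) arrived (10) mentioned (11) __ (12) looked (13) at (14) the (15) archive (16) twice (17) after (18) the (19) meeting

The marked gap is the subject of "looked".
Its filler is the fronted wh-phrase "who", at word 1.
(The other dependency links word 7 to a gap after word 8.)

1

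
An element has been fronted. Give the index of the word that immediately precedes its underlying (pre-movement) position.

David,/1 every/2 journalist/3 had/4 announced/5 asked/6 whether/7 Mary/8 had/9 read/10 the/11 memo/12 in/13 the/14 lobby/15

The displaced element is "David" (word 1).
It is linked across 1 clause boundary (Ø).
It functions as the subject of "asked", so the gap sits immediately after word 5 ("announced").
Base order: Every journalist had announced that David asked whether Mary had read the memo in the lobby.

5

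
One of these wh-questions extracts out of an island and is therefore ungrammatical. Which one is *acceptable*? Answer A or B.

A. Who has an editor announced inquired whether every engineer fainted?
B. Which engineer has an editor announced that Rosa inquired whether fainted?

In B, the wh-phrase is extracted from inside a wh-island (introduced by "whether"), which blocks movement.
In A, the extraction path crosses only that-complement boundaries, which are transparent.
So A is grammatical.

A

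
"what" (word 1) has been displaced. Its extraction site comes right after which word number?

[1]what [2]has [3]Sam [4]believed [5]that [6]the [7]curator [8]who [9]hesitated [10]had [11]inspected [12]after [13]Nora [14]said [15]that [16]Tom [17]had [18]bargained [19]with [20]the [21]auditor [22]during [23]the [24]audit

11

The displaced element is "what" (word 1).
It is linked across 1 clause boundary (that).
It functions as the direct object of "inspected", so the gap sits immediately after word 11 ("inspected").
Base order: Sam has believed that the curator who hesitated had inspected what after Nora said that Tom had bargained with the auditor during the audit.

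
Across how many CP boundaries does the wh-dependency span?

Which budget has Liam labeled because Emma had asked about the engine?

"which budget" originates inside the matrix clause — no clause boundary is crossed.

0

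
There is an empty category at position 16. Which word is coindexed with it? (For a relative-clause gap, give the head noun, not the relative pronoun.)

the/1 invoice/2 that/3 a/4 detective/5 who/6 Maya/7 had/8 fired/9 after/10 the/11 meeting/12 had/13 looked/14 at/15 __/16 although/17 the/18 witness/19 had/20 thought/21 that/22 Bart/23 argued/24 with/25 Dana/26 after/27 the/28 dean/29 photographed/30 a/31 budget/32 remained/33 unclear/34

2

The gap at 16 is the prepositional object of "looked", inside a relative clause.
The relative pronoun is "that" (word 3); it is bound by the head noun immediately before it.
Its filler is the head noun "invoice", at word 2.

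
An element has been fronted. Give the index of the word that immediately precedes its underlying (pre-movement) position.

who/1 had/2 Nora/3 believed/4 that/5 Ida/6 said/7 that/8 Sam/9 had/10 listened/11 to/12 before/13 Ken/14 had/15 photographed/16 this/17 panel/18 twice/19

12

The displaced element is "who" (word 1).
It is linked across 2 clause boundaries (that → that).
It functions as the object of the preposition "to" of "listened", so the gap sits immediately after word 12 ("to").
Base order: Nora had believed that Ida said that Sam had listened to who before Ken had photographed this panel twice.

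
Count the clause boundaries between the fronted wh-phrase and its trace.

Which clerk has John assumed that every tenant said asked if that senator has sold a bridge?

"which clerk" is extracted from the subject of "asked".
Boundaries crossed, outermost first: [that], [Ø] — 2 in total.

2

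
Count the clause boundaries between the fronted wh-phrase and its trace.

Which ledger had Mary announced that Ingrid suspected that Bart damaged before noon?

2

"which ledger" is extracted from the object of "damaged".
Boundaries crossed, outermost first: [that], [that] — 2 in total.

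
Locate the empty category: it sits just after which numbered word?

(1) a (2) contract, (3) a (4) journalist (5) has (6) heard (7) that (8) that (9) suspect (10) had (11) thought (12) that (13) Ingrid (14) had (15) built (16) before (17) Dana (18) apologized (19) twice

15

The displaced element is "a contract" (word 2).
It is linked across 2 clause boundaries (that → that).
It functions as the direct object of "built", so the gap sits immediately after word 15 ("built").
Base order: A journalist has heard that that suspect had thought that Ingrid had built a contract before Dana apologized twice.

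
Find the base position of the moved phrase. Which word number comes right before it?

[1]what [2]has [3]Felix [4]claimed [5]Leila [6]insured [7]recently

The displaced element is "what" (word 1).
It is linked across 1 clause boundary (Ø).
It functions as the direct object of "insured", so the gap sits immediately after word 6 ("insured").
Base order: Felix has claimed Leila insured what recently.

6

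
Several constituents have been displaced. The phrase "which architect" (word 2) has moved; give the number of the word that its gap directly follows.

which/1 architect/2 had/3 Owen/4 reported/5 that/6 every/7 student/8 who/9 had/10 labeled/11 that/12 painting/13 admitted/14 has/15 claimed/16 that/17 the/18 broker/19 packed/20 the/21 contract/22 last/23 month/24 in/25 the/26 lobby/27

14

The displaced element is "which architect" (word 2).
It is linked across 2 clause boundaries (that → Ø).
It functions as the subject of "claimed", so the gap sits immediately after word 14 ("admitted").
Base order: Owen had reported that every student who had labeled that painting admitted which architect has claimed that the broker packed the contract last month in the lobby.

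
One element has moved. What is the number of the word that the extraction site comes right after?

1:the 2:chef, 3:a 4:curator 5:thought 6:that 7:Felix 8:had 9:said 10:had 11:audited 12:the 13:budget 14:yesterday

9

The displaced element is "the chef" (word 2).
It is linked across 2 clause boundaries (that → Ø).
It functions as the subject of "audited", so the gap sits immediately after word 9 ("said").
Base order: A curator thought that Felix had said that the chef had audited the budget yesterday.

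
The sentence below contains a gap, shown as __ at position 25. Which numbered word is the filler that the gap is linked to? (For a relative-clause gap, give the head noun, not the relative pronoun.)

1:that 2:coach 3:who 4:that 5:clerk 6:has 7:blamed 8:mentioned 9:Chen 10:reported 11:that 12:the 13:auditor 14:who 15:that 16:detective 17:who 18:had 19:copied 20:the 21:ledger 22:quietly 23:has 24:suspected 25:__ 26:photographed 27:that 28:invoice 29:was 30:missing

The gap at 25 is the subject of "photographed", inside a relative clause.
The relative pronoun is "who" (word 14); it is bound by the head noun immediately before it.
Its filler is the head noun "auditor", at word 13.

13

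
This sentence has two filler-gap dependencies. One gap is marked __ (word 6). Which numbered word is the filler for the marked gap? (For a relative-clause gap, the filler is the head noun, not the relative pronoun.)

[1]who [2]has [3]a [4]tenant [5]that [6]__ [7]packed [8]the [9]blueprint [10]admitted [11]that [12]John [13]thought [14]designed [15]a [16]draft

The marked gap is inside the relative clause, the subject of "packed".
Its filler is the head noun "tenant" (via "that"), at word 4.
(The other dependency links word 1 to a gap after word 13.)

4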